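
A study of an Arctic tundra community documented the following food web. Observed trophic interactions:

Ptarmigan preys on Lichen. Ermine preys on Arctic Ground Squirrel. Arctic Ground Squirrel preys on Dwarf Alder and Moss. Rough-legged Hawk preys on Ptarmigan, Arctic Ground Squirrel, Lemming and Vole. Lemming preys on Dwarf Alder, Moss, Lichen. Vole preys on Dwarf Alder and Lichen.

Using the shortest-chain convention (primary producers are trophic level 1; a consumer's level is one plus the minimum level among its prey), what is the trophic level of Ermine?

Dwarf Alder is a producer → level 1.
Arctic Ground Squirrel eats Dwarf Alder → level 2.
Ermine eats Arctic Ground Squirrel → level 3.
No prey of Ermine is below level 2, so 3 is the minimum.

Trophic level 3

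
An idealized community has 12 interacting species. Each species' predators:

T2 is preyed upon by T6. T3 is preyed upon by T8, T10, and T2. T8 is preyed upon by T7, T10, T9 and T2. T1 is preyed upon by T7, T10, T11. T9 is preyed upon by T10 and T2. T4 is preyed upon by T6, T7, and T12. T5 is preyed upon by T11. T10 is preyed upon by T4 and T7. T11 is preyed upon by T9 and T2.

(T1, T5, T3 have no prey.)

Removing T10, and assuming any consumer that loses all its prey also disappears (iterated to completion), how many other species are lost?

2

Remove T10.
Round 1: T4 (all prey gone) → extinct.
Round 2: T12 (all prey gone) → extinct.
No further losses. Total secondary extinctions: 2.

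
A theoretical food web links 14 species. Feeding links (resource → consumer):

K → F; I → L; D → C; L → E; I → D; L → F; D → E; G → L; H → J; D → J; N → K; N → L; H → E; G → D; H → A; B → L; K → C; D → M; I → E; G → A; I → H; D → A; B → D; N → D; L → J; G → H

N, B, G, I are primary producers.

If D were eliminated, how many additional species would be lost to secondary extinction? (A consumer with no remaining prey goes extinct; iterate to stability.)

Remove D.
Round 1: M (all prey gone) → extinct.
No further losses. Total secondary extinctions: 1.

1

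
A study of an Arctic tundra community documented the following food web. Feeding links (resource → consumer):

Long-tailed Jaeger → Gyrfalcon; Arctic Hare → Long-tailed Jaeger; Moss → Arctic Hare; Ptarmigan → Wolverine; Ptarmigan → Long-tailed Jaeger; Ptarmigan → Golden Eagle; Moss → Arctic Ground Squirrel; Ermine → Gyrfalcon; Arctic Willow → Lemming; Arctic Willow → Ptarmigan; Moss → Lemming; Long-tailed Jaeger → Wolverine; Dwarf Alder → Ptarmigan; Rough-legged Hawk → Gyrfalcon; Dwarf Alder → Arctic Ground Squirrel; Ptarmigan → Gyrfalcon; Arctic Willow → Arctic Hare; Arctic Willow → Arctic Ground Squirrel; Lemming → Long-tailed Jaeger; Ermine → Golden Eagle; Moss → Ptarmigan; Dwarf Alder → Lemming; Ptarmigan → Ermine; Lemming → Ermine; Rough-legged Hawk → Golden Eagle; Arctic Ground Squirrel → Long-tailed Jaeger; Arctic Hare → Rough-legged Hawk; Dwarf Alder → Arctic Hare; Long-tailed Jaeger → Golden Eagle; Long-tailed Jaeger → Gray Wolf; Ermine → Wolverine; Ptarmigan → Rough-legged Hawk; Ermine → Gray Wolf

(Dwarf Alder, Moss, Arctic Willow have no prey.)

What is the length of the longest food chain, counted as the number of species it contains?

One longest chain: Dwarf Alder → Ptarmigan → Ermine → Golden Eagle.
It has 4 species and 3 links.

4 species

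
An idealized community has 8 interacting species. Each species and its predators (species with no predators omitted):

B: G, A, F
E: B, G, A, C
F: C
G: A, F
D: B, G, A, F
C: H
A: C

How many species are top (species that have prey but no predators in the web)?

1

Top species (has prey, but nothing eats it): H.
Count: 1.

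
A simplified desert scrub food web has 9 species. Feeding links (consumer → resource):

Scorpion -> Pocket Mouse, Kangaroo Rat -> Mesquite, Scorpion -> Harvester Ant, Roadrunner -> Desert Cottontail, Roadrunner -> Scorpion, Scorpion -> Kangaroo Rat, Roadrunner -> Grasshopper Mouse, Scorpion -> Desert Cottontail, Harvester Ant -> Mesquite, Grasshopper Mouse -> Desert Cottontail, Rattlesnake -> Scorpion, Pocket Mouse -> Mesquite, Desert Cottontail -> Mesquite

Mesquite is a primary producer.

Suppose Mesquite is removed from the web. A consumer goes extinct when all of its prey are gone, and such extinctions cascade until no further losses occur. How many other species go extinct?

Remove Mesquite.
Round 1: Pocket Mouse (all prey gone), Harvester Ant (all prey gone), Kangaroo Rat (all prey gone), Desert Cottontail (all prey gone) → extinct.
Round 2: Scorpion (all prey gone), Grasshopper Mouse (all prey gone) → extinct.
Round 3: Rattlesnake (all prey gone), Roadrunner (all prey gone) → extinct.
No further losses. Total secondary extinctions: 8.

8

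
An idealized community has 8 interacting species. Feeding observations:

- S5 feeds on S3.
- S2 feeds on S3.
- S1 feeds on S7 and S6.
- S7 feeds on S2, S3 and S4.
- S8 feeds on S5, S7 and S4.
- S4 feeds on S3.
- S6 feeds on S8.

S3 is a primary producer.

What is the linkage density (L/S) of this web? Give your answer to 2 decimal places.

L/S = 1.50

There are L = 12 links among S = 8 species.
L/S = 12/8 = 1.5000 ≈ 1.50.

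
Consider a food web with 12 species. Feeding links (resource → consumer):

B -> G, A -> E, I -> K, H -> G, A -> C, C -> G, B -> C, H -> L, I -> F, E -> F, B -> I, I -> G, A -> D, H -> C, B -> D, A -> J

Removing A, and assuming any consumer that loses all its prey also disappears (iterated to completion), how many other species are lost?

Remove A.
Round 1: E (all prey gone), J (all prey gone) → extinct.
No further losses. Total secondary extinctions: 2.

2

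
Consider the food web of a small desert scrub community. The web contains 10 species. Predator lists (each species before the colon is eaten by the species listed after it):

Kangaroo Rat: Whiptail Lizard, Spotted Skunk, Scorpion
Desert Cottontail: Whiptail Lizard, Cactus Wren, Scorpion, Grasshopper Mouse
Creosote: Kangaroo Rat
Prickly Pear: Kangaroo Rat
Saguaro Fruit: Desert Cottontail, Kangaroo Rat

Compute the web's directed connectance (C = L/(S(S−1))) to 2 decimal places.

The web has S = 10 species and L = 11 feeding links.
C = L / (S(S−1)) = 11 / 90 = 0.1222 ≈ 0.12.

C = 0.12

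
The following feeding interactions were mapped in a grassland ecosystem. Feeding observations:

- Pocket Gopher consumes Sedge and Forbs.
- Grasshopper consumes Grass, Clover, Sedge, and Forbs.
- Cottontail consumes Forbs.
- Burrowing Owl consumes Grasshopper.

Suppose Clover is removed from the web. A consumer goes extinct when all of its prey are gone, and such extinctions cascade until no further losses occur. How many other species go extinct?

Remove Clover.
Every predator of it retains at least one other prey: Grasshopper still has Grass, Forbs, Sedge.
No consumer loses all prey, so no secondary extinctions occur.

0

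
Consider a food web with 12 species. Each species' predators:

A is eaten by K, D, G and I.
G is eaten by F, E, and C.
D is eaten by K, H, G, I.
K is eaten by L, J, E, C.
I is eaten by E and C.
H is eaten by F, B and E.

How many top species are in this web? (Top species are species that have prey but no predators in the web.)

Top species (has prey, but nothing eats it): J, L, E, F, C, B.
Count: 6.

6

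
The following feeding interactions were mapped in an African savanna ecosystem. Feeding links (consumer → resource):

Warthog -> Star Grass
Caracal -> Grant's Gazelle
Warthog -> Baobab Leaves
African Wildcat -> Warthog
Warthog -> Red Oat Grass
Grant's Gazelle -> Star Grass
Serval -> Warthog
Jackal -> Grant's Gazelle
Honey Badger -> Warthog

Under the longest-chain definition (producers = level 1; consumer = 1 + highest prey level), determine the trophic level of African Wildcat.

Trophic level 3

Baobab Leaves is a producer → level 1.
Warthog eats Baobab Leaves (level 1); other prey at levels: Red Oat Grass 1, Star Grass 1 → level 2.
African Wildcat eats Warthog → level 3.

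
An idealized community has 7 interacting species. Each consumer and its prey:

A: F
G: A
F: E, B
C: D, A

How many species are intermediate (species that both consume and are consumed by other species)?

2

Intermediate species (has both prey and predators): F, A.
Count: 2.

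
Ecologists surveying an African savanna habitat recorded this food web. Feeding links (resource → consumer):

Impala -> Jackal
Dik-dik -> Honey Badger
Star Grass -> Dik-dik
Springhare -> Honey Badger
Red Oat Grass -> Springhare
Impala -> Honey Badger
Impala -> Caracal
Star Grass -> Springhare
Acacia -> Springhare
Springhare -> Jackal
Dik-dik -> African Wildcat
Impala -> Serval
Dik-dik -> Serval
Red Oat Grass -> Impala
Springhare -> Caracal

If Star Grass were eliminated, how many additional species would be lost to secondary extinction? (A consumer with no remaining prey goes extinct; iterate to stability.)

2

Remove Star Grass.
Round 1: Dik-dik (all prey gone) → extinct.
Round 2: African Wildcat (all prey gone) → extinct.
No further losses. Total secondary extinctions: 2.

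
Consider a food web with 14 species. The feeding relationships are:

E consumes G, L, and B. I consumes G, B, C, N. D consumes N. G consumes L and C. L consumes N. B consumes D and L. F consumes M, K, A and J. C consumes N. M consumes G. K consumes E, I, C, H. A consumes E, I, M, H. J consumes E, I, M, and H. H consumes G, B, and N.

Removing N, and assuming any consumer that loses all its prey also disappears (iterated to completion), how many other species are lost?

13

Remove N.
Round 1: L (all prey gone), C (all prey gone), D (all prey gone) → extinct.
Round 2: B (all prey gone), G (all prey gone) → extinct.
Round 3: E (all prey gone), I (all prey gone), M (all prey gone), H (all prey gone) → extinct.
Round 4: K (all prey gone), A (all prey gone), J (all prey gone) → extinct.
Round 5: F (all prey gone) → extinct.
No further losses. Total secondary extinctions: 13.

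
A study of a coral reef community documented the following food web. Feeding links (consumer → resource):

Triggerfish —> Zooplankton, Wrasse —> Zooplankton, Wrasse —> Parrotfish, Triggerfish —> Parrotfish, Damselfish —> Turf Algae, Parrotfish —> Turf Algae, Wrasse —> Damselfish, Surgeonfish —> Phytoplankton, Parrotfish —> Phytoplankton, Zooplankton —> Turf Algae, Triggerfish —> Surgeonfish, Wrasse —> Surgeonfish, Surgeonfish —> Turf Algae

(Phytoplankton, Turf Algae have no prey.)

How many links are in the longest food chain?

One longest chain: Turf Algae → Damselfish → Wrasse.
It has 3 species and 2 links.

2 links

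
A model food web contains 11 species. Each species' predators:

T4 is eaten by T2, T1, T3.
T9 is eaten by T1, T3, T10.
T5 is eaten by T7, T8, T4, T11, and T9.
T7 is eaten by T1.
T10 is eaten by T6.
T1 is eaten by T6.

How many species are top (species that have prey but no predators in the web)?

Top species (has prey, but nothing eats it): T8, T11, T3, T2, T6.
Count: 5.

5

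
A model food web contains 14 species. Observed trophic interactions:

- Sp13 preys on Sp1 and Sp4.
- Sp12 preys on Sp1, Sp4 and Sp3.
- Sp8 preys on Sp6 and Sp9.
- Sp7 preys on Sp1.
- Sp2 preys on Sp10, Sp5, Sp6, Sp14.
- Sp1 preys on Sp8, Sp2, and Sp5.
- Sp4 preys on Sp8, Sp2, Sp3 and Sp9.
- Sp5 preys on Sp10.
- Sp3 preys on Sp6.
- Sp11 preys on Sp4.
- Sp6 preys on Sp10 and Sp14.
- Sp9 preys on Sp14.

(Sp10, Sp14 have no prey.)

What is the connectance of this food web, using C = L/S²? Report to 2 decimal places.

C = 0.13

The web has S = 14 species and L = 25 feeding links.
C = L / S² = 25 / 196 = 0.1276 ≈ 0.13.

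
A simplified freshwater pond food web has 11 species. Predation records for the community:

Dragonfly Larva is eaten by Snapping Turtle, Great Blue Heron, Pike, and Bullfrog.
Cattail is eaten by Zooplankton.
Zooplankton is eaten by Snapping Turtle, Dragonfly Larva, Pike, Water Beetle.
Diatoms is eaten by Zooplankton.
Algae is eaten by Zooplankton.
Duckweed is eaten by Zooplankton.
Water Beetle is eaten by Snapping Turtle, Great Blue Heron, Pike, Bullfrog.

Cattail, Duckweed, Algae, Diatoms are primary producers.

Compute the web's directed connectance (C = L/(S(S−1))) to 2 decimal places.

The web has S = 11 species and L = 16 feeding links.
C = L / (S(S−1)) = 16 / 110 = 0.1455 ≈ 0.15.

C = 0.15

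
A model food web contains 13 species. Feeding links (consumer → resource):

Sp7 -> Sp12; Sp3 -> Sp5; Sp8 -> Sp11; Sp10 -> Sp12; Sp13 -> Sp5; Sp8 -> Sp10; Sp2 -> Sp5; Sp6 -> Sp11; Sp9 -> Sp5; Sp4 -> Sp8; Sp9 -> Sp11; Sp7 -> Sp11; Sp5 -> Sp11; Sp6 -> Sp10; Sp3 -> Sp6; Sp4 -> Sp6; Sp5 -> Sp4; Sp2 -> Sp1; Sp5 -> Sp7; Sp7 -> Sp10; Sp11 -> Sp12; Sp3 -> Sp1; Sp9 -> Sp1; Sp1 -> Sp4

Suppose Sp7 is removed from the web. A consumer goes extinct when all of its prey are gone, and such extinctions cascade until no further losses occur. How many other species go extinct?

Remove Sp7.
Every predator of it retains at least one other prey: Sp5 still has Sp11, Sp4.
No consumer loses all prey, so no secondary extinctions occur.

0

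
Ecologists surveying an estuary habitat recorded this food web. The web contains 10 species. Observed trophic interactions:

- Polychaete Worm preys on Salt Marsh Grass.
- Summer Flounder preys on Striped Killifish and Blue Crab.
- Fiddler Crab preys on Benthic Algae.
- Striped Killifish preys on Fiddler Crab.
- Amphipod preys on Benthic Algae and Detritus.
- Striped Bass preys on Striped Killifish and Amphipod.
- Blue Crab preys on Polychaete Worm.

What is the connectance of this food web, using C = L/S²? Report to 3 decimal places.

C = 0.100

The web has S = 10 species and L = 10 feeding links.
C = L / S² = 10 / 100 = 0.1000 ≈ 0.100.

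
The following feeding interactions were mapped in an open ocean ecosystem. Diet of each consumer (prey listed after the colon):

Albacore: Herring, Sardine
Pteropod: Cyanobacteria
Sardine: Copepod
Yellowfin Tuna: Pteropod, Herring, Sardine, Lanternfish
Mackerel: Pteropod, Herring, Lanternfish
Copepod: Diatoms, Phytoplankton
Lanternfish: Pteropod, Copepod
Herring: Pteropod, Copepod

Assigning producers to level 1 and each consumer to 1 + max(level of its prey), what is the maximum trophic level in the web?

4

Producers (level 1): Cyanobacteria, Diatoms, Phytoplankton.
Cyanobacteria → Pteropod → Herring → Yellowfin Tuna gives Yellowfin Tuna level 4.
No species has a prey at level 4, so no species reaches level 5.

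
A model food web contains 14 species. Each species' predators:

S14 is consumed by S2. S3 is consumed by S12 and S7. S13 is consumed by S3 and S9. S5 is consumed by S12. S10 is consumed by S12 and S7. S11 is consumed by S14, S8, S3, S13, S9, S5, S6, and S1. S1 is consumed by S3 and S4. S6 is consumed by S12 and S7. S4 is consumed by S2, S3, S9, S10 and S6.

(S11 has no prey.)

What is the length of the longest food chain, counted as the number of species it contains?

One longest chain: S11 → S1 → S4 → S10 → S12.
It has 5 species and 4 links.

5 species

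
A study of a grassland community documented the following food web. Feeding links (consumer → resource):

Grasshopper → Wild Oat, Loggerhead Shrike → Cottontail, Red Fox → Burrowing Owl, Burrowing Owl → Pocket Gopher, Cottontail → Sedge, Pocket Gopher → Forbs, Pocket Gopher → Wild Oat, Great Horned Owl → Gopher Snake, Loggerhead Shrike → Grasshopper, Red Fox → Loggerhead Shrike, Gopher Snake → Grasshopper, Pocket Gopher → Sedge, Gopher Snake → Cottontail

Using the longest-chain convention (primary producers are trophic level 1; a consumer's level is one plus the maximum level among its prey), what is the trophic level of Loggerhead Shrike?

Sedge is a producer → level 1.
Cottontail eats Sedge → level 2.
Loggerhead Shrike eats Cottontail (level 2); other prey at levels: Grasshopper 2 → level 3.

Trophic level 3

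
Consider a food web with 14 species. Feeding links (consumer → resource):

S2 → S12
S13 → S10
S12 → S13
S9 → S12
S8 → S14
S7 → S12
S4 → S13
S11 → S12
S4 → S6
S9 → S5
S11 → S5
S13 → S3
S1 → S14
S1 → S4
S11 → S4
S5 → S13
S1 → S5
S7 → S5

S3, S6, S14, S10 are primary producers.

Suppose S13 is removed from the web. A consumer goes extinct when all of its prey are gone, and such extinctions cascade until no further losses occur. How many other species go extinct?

5

Remove S13.
Round 1: S5 (all prey gone), S12 (all prey gone) → extinct.
Round 2: S7 (all prey gone), S9 (all prey gone), S2 (all prey gone) → extinct.
No further losses. Total secondary extinctions: 5.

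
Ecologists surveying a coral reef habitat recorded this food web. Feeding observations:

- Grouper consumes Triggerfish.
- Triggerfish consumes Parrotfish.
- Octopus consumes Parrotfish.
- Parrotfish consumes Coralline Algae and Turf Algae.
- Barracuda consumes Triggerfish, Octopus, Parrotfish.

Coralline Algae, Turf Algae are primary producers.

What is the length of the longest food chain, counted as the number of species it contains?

One longest chain: Coralline Algae → Parrotfish → Triggerfish → Grouper.
It has 4 species and 3 links.

4 species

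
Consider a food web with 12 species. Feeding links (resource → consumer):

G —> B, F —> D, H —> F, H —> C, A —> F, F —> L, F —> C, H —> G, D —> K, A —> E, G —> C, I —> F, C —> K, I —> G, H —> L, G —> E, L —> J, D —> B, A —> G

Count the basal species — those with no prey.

3

Basal species (no prey listed): H, I, A.
Count: 3.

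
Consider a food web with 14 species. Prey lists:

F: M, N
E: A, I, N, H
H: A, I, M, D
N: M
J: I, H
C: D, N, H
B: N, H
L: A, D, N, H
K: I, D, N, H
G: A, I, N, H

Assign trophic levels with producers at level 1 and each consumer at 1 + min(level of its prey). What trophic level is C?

D is a producer → level 1.
C eats D → level 2.

Trophic level 2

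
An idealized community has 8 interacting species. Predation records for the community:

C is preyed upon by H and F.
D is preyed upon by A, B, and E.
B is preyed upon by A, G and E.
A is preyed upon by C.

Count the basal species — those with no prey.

Basal species (no prey listed): D.
Count: 1.

1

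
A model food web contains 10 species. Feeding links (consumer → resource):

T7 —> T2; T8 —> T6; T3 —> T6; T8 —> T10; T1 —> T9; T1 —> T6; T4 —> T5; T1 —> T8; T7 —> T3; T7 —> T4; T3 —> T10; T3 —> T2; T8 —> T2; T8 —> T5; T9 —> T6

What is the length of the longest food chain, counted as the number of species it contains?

3 species

One longest chain: T10 → T3 → T7.
It has 3 species and 2 links.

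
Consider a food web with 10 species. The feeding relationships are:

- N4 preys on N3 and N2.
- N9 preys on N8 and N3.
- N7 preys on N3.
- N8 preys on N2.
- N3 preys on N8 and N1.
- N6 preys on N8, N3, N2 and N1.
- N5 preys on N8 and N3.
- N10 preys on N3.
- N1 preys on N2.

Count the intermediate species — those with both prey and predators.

Intermediate species (has both prey and predators): N1, N8, N3.
Count: 3.

3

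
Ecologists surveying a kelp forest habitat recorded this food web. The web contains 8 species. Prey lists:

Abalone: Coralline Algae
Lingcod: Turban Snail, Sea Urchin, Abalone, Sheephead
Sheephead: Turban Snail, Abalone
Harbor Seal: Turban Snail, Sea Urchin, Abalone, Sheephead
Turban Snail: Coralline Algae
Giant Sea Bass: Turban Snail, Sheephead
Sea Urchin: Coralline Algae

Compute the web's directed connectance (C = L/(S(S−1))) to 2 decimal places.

The web has S = 8 species and L = 15 feeding links.
C = L / (S(S−1)) = 15 / 56 = 0.2679 ≈ 0.27.

C = 0.27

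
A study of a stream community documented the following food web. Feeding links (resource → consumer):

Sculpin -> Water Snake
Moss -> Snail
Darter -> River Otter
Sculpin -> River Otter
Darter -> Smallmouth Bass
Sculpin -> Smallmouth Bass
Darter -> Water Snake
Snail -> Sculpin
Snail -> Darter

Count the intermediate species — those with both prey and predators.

3

Intermediate species (has both prey and predators): Snail, Darter, Sculpin.
Count: 3.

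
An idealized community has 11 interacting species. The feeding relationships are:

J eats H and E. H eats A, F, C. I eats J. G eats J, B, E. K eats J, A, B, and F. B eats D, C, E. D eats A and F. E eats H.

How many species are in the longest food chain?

5 species

One longest chain: C → H → E → B → G.
It has 5 species and 4 links.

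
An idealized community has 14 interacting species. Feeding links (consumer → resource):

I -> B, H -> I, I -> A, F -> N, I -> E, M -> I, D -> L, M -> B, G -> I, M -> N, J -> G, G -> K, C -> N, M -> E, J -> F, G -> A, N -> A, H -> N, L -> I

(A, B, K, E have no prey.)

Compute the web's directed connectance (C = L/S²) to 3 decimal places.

The web has S = 14 species and L = 19 feeding links.
C = L / S² = 19 / 196 = 0.0969 ≈ 0.097.

C = 0.097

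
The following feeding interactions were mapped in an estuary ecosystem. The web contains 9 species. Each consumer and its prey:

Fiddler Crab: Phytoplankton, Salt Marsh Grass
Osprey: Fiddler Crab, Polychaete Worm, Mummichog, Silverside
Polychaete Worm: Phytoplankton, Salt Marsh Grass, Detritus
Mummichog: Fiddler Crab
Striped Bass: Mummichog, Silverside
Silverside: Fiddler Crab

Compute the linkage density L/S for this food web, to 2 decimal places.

There are L = 13 links among S = 9 species.
L/S = 13/9 = 1.4444 ≈ 1.44.

L/S = 1.44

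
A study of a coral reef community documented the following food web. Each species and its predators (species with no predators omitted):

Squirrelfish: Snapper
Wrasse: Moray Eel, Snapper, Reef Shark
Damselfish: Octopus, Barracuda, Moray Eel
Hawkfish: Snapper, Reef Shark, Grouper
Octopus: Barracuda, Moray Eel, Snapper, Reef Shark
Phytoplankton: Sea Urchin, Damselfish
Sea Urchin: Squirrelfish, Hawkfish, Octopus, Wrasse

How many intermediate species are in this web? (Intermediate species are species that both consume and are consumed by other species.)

Intermediate species (has both prey and predators): Sea Urchin, Damselfish, Squirrelfish, Hawkfish, Octopus, Wrasse.
Count: 6.

6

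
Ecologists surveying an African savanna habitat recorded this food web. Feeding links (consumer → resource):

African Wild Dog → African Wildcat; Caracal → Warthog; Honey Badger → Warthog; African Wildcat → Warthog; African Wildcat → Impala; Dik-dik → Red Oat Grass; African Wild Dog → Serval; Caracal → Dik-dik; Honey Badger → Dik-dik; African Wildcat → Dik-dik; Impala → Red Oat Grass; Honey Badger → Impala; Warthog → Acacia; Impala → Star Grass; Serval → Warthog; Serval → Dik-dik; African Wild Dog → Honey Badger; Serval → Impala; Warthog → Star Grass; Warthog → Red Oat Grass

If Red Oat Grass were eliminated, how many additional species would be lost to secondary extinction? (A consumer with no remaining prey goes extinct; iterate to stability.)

Remove Red Oat Grass.
Round 1: Dik-dik (all prey gone) → extinct.
No further losses. Total secondary extinctions: 1.

1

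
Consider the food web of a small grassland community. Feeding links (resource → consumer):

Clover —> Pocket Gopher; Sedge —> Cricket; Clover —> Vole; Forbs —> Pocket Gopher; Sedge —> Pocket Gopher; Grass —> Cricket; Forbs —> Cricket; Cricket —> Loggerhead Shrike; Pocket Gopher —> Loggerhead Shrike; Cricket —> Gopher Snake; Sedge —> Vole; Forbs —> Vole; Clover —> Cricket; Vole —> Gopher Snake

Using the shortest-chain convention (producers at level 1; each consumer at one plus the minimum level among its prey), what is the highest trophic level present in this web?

3

Producers (level 1): Forbs, Clover, Grass, Sedge.
Following each consumer down to its lowest-level prey: Forbs → Cricket → Gopher Snake (levels 1 through 3).
All prey of Gopher Snake (Cricket 2, Vole 2) are at level 2 or above, so Gopher Snake is at level 1 + 2 = 3.
Every consumer has at least one prey at level 2 or below, so none exceeds level 3.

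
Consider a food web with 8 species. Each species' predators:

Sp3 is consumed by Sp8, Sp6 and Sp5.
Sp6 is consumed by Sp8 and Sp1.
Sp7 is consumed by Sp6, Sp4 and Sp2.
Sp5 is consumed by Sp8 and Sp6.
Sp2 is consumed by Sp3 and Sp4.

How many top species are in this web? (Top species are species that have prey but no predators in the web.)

3

Top species (has prey, but nothing eats it): Sp4, Sp8, Sp1.
Count: 3.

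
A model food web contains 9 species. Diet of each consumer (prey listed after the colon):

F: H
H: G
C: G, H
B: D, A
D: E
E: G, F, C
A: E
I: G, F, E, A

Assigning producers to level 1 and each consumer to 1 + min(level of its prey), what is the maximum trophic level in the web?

4

Producers (level 1): G.
Following each consumer down to its lowest-level prey: G → E → D → B (levels 1 through 4).
All prey of B (D 3, A 3) are at level 3 or above, so B is at level 1 + 3 = 4.
Every consumer has at least one prey at level 3 or below, so none exceeds level 4.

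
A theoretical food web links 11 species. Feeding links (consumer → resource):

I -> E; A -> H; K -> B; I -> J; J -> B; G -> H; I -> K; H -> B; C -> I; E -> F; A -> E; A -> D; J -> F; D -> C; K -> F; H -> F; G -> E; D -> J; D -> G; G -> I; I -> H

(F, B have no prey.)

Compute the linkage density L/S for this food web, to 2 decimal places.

There are L = 21 links among S = 11 species.
L/S = 21/11 = 1.9091 ≈ 1.91.

L/S = 1.91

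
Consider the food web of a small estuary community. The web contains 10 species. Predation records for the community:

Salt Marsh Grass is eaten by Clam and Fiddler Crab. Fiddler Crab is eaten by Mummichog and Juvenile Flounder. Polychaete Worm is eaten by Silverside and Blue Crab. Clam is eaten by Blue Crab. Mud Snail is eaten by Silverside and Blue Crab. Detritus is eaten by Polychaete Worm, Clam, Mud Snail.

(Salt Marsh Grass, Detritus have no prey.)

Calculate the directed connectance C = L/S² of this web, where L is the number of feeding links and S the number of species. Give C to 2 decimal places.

The web has S = 10 species and L = 12 feeding links.
C = L / S² = 12 / 100 = 0.1200 ≈ 0.12.

C = 0.12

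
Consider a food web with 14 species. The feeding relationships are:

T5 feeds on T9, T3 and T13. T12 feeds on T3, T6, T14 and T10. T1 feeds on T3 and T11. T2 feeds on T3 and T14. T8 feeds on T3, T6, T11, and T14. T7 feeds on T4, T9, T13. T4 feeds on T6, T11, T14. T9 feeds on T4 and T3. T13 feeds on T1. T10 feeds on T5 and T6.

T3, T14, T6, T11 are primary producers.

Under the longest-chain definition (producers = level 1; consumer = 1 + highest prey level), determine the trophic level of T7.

T14 is a producer → level 1.
T4 eats T14 (level 1); other prey at levels: T6 1, T11 1 → level 2.
T9 eats T4 (level 2); other prey at levels: T3 1 → level 3.
T7 eats T9 (level 3); other prey at levels: T4 2, T13 3 → level 4.

Trophic level 4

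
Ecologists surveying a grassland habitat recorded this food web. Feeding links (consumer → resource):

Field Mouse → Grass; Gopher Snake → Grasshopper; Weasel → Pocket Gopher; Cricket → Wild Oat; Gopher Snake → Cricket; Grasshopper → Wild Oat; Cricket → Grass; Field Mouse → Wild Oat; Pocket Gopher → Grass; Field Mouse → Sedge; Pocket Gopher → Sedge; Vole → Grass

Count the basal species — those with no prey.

Basal species (no prey listed): Wild Oat, Sedge, Grass.
Count: 3.

3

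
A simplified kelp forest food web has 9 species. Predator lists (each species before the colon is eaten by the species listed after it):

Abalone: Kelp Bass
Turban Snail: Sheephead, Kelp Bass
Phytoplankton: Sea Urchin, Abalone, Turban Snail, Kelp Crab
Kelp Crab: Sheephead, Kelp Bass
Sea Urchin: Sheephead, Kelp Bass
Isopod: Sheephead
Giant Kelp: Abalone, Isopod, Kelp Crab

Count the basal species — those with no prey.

Basal species (no prey listed): Giant Kelp, Phytoplankton.
Count: 2.

2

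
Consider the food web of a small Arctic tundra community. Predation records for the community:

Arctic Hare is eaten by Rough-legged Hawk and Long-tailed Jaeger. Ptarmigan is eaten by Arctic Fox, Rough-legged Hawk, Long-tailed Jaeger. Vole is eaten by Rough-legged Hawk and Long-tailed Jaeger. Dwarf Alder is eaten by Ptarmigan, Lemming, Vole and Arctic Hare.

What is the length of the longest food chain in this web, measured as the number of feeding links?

2 links

One longest chain: Dwarf Alder → Vole → Long-tailed Jaeger.
It has 3 species and 2 links.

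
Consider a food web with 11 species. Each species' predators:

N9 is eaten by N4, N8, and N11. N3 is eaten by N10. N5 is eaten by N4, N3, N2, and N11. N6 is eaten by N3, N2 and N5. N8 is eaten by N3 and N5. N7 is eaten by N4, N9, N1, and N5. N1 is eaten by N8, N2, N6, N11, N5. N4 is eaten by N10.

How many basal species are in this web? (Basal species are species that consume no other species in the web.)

1

Basal species (no prey listed): N7.
Count: 1.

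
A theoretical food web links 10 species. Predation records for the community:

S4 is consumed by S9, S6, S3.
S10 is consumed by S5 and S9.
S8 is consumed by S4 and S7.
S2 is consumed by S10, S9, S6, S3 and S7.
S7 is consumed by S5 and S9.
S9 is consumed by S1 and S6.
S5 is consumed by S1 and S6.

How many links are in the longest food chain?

One longest chain: S8 → S4 → S9 → S6.
It has 4 species and 3 links.

3 links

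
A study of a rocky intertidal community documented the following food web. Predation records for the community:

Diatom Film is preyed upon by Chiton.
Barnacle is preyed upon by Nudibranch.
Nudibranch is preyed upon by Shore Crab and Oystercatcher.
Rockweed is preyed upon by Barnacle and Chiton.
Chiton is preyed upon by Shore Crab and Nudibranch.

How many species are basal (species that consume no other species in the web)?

Basal species (no prey listed): Rockweed, Diatom Film.
Count: 2.

2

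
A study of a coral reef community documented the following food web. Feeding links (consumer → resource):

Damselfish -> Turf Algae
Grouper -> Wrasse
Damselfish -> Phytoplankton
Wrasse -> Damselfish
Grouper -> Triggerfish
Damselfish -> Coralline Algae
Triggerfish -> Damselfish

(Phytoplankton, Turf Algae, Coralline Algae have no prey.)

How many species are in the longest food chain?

4 species

One longest chain: Phytoplankton → Damselfish → Wrasse → Grouper.
It has 4 species and 3 links.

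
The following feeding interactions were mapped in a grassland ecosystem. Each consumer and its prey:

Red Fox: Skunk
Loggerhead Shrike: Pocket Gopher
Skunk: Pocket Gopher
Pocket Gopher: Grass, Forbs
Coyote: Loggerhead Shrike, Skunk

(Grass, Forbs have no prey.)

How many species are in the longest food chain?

4 species

One longest chain: Grass → Pocket Gopher → Skunk → Red Fox.
It has 4 species and 3 links.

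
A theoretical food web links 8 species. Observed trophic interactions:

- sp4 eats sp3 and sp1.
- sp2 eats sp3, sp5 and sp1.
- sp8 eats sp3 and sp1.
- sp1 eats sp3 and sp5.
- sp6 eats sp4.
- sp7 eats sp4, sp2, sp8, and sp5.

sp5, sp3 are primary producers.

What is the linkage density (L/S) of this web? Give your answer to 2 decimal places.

L/S = 1.75

There are L = 14 links among S = 8 species.
L/S = 14/8 = 1.7500 ≈ 1.75.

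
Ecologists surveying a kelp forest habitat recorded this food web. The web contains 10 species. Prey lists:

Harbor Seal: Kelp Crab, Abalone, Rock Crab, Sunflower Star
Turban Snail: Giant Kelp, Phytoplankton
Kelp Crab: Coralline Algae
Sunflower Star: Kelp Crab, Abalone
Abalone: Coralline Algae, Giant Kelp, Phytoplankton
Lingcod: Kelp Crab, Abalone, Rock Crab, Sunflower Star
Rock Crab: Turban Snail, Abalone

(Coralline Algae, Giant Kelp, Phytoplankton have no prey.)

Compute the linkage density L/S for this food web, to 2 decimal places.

L/S = 1.80

There are L = 18 links among S = 10 species.
L/S = 18/10 = 1.8000 ≈ 1.80.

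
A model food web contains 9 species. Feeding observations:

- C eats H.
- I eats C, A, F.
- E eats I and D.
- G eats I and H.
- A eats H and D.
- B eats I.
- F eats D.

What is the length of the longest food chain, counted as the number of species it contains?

4 species

One longest chain: H → C → I → B.
It has 4 species and 3 links.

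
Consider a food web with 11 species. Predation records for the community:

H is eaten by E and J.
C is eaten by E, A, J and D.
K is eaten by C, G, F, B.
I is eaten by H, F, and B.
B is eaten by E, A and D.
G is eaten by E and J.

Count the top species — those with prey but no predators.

Top species (has prey, but nothing eats it): F, A, D, J, E.
Count: 5.

5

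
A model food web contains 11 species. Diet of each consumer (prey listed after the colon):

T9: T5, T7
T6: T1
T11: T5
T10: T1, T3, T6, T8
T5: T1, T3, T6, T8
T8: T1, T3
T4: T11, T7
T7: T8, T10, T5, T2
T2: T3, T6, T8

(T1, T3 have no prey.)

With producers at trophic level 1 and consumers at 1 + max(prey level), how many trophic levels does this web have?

5

Producers (level 1): T1, T3.
T1 → T6 → T10 → T7 → T4 gives T4 level 5.
No species has a prey at level 5, so no species reaches level 6.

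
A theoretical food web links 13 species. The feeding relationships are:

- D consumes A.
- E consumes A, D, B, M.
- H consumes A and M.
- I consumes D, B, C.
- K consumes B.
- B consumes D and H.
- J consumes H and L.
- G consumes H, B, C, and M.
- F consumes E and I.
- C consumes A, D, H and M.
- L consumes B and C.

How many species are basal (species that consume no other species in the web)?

2

Basal species (no prey listed): M, A.
Count: 2.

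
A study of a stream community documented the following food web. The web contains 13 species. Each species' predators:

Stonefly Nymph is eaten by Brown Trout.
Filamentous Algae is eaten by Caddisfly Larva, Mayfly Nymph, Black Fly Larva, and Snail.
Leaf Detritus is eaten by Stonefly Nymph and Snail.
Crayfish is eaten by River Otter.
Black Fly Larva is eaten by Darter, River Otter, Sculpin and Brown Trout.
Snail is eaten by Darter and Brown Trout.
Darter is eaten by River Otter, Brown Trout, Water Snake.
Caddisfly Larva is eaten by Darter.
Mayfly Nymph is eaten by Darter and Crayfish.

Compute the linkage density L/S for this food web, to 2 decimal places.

There are L = 20 links among S = 13 species.
L/S = 20/13 = 1.5385 ≈ 1.54.

L/S = 1.54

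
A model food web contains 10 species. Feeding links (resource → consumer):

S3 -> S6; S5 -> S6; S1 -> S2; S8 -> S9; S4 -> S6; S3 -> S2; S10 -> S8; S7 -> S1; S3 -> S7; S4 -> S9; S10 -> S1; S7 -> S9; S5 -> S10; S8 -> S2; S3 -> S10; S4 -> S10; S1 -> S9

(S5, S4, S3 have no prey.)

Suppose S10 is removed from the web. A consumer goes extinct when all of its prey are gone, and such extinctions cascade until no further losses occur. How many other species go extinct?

1

Remove S10.
Round 1: S8 (all prey gone) → extinct.
No further losses. Total secondary extinctions: 1.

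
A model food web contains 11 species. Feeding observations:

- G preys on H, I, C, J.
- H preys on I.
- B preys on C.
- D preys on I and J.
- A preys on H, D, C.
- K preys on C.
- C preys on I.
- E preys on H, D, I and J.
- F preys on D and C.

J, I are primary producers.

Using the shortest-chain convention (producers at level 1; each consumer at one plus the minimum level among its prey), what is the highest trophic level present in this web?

Producers (level 1): J, I.
Following each consumer down to its lowest-level prey: I → H → A (levels 1 through 3).
All prey of A (H 2, D 2, C 2) are at level 2 or above, so A is at level 1 + 2 = 3.
Every consumer has at least one prey at level 2 or below, so none exceeds level 3.

3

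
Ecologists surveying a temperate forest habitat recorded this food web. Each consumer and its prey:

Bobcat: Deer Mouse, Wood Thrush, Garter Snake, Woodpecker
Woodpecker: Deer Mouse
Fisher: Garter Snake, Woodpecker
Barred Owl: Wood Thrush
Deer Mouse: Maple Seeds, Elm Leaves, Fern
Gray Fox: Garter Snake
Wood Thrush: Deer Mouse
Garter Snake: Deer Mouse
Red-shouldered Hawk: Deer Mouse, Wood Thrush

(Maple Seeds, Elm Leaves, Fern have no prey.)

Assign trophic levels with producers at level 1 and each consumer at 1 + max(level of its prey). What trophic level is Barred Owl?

Maple Seeds is a producer → level 1.
Deer Mouse eats Maple Seeds (level 1); other prey at levels: Elm Leaves 1, Fern 1 → level 2.
Wood Thrush eats Deer Mouse → level 3.
Barred Owl eats Wood Thrush → level 4.

Trophic level 4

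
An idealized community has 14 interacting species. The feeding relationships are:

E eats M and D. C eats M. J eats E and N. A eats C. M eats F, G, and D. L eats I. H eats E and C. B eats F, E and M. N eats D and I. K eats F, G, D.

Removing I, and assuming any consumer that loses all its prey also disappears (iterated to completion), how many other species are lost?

1

Remove I.
Round 1: L (all prey gone) → extinct.
No further losses. Total secondary extinctions: 1.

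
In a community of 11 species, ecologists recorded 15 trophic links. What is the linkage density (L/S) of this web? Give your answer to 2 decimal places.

L/S = 1.36

There are L = 15 links among S = 11 species.
L/S = 15/11 = 1.3636 ≈ 1.36.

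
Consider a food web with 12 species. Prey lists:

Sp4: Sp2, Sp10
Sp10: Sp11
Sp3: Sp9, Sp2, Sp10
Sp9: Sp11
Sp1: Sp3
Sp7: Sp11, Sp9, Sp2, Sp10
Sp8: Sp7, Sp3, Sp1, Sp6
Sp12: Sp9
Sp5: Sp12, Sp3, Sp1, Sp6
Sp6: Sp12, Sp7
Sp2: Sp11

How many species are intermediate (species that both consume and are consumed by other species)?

8

Intermediate species (has both prey and predators): Sp9, Sp2, Sp10, Sp12, Sp7, Sp3, Sp1, Sp6.
Count: 8.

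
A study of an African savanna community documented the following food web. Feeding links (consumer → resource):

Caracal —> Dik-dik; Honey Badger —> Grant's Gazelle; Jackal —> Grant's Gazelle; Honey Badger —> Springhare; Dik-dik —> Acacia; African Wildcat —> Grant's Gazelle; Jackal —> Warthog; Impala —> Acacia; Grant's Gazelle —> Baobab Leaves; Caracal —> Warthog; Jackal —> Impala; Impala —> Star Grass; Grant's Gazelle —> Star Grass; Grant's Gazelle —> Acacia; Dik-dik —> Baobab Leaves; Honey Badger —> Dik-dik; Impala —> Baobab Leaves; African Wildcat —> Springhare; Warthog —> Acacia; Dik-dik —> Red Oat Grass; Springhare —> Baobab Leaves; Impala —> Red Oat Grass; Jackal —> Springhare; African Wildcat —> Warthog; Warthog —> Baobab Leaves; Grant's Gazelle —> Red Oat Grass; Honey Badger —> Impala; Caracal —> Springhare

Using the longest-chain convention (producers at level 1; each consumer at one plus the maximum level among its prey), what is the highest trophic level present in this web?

3

Producers (level 1): Red Oat Grass, Star Grass, Baobab Leaves, Acacia.
Baobab Leaves → Springhare → African Wildcat gives African Wildcat level 3.
No species has a prey at level 3, so no species reaches level 4.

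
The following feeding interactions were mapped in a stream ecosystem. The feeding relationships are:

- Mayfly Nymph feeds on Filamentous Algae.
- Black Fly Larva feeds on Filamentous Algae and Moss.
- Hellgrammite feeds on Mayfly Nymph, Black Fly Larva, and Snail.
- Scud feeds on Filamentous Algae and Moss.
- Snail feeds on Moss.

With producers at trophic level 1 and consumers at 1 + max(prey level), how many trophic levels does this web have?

Producers (level 1): Moss, Filamentous Algae.
Filamentous Algae → Mayfly Nymph → Hellgrammite gives Hellgrammite level 3.
No species has a prey at level 3, so no species reaches level 4.

3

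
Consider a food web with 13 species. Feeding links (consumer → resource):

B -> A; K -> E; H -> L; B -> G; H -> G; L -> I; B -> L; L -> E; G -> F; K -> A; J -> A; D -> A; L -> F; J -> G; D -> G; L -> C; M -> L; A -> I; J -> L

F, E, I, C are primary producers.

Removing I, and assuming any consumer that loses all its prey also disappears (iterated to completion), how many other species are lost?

Remove I.
Round 1: A (all prey gone) → extinct.
No further losses. Total secondary extinctions: 1.

1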